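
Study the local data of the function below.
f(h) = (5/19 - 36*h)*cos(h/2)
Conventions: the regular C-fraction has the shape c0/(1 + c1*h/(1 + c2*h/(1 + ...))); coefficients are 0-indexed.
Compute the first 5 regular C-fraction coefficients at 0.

The regular C-fraction coefficients are [5/19, 684/5, -3742873/27360, 5/5472, 2850/3742873].

Taylor coefficients (expand at 0): a_0 = 5/19, a_1 = -36, a_2 = -5/152, a_3 = 9/2, a_4 = 5/7296.
c0 = a_0 = 5/19. Peel one level at a time: if S = 1 + c*h/S' with S'(0) = 1, then c is the h-coefficient of S and S' = c*h/(S - 1).
S_1 = c0/f = 1 + (684/5)*h + (3742873/200)*h^2 + ...; c1 = 684/5.
S_2 = c1*h/(S_1 - 1) = 1 + (-3742873/27360)*h + (3742873/29942784)*h^2 + ...; c2 = -3742873/27360.
S_3 = c2*h/(S_2 - 1) = 1 + (5/5472)*h + (-125/179657904)*h^2 + ...; c3 = 5/5472.
S_4 = c3*h/(S_3 - 1) = 1 + (2850/3742873)*h + ...; c4 = 2850/3742873.


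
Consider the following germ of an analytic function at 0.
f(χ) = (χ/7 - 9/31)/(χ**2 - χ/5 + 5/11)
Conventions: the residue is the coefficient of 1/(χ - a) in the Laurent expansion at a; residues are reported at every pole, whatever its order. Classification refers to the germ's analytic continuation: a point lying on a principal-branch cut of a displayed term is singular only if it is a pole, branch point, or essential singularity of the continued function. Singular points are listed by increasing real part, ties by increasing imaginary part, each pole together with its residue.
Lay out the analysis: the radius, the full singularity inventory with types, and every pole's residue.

Denominator factor (χ**2 - χ/5 + 5/11): discriminant -489/275, complex-conjugate roots (1/10) + ((1/110)*sqrt(5379))*i and (1/10) - ((1/110)*sqrt(5379))*i; poles of order 1, moduli (1/11)*sqrt(55) and (1/11)*sqrt(55).
The radius of convergence is the smallest modulus among the singular points: (1/11)*sqrt(55).
The factor χ**2 - χ/5 + 5/11 splits as (χ - a)(χ - a') with a = (1/10) - ((1/110)*sqrt(5379))*i, a' = (1/10) + ((1/110)*sqrt(5379))*i. At the order-1 pole a set g(χ) = (χ - a)*f(χ) = [χ/7 - 9/31] / (χ - a').
Simple pole: residue = g(a) at a = (1/10) - ((1/110)*sqrt(5379))*i, which is (1/14) - ((599/212226)*sqrt(5379))*i.
The factor χ**2 - χ/5 + 5/11 splits as (χ - a)(χ - a') with a = (1/10) + ((1/110)*sqrt(5379))*i, a' = (1/10) - ((1/110)*sqrt(5379))*i. At the order-1 pole a set g(χ) = (χ - a)*f(χ) = [χ/7 - 9/31] / (χ - a').
Simple pole: residue = g(a) at a = (1/10) + ((1/110)*sqrt(5379))*i, which is (1/14) + ((599/212226)*sqrt(5379))*i.
List the singular points by increasing real part (a conjugate pair: the negative imaginary part first).

Radius of convergence at 0: (1/11)*sqrt(55).
At (1/10) - ((1/110)*sqrt(5379))*i: a pole of order 1; residue (1/14) - ((599/212226)*sqrt(5379))*i.
At (1/10) + ((1/110)*sqrt(5379))*i: a pole of order 1; residue (1/14) + ((599/212226)*sqrt(5379))*i.


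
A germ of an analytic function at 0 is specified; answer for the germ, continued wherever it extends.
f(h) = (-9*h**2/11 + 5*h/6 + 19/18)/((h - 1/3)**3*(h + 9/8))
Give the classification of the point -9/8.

The point is a pole of order 1.

The denominator factor h + 9/8 vanishes at -9/8 and appears to the power 1; the numerator there equals -5813/6336, nonzero, and no other factor vanishes.
Hence a pole whose order is the multiplicity, 1.


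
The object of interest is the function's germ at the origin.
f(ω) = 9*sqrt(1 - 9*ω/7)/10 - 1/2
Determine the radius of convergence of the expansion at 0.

The radius of convergence is 7/9.

Branch term (9/10)*sqrt(1 - ω/(7/9)): its argument vanishes at ω = 7/9, a square-root branch point, modulus 7/9.
The radius of convergence is the smallest modulus among the singular points: 7/9.


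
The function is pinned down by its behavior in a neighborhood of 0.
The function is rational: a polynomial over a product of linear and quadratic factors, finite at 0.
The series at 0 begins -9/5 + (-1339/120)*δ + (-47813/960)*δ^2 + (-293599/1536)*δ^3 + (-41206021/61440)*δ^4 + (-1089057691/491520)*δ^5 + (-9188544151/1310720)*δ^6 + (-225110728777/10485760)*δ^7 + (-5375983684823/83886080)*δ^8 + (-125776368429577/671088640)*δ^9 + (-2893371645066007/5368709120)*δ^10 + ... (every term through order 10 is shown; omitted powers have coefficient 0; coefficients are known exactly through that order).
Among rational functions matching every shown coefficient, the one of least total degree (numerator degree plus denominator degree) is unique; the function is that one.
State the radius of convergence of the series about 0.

The radius of convergence is -1 + sqrt(2).

No rational of total degree below 9 reproduces all 11 coefficients; solving the [1/8] Pade equations on them gives f(δ) = (7*δ/6 + 18/5)/((δ**2 + δ/4 + 2)*(δ**2 + 2*δ - 1)**3), whose expansion matches every shown term.
Denominator factor (δ**2 + δ/4 + 2): discriminant -127/16, complex-conjugate roots (-1/8) + ((1/8)*sqrt(127))*i and (-1/8) - ((1/8)*sqrt(127))*i; poles of order 1, moduli sqrt(2) and sqrt(2).
Denominator factor (δ**2 + 2*δ - 1)^3: discriminant 8, real irrational roots -1 + sqrt(2) and -1 - sqrt(2); poles of order 3, moduli -1 + sqrt(2) and 1 + sqrt(2).
The radius of convergence is the smallest modulus among the singular points: -1 + sqrt(2).


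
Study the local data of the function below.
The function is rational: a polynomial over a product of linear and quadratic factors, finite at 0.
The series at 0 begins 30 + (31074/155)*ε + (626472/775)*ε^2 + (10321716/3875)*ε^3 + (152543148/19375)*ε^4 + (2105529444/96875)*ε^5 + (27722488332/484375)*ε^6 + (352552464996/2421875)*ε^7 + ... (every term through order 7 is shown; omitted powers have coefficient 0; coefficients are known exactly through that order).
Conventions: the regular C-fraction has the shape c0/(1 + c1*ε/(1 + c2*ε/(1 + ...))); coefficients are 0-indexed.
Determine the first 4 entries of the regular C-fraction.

The regular C-fraction coefficients are [30, -5179/775, 10638181/4013725, -61767641050/55095139399].

Taylor coefficients (read off): a_0 = 30, a_1 = 31074/155, a_2 = 626472/775, a_3 = 10321716/3875.
c0 = a_0 = 30. Peel one level at a time: if S = 1 + c*ε/S' with S'(0) = 1, then c is the ε-coefficient of S and S' = c*ε/(S - 1).
S_1 = c0/f = 1 + (-5179/775)*ε + (10638181/600625)*ε^2 + ...; c1 = -5179/775.
S_2 = c1*ε/(S_1 - 1) = 1 + (10638181/4013725)*ε + (79700182/26822041)*ε^2 + ...; c2 = 10638181/4013725.
S_3 = c2*ε/(S_2 - 1) = 1 + (-61767641050/55095139399)*ε + ...; c3 = -61767641050/55095139399.


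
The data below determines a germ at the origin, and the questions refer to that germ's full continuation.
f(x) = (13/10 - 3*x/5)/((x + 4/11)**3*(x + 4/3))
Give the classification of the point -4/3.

The point is a pole of order 1.

The denominator factor x + 4/3 vanishes at -4/3 and appears to the power 1; the numerator there equals 21/10, nonzero, and no other factor vanishes.
Hence a pole whose order is the multiplicity, 1.


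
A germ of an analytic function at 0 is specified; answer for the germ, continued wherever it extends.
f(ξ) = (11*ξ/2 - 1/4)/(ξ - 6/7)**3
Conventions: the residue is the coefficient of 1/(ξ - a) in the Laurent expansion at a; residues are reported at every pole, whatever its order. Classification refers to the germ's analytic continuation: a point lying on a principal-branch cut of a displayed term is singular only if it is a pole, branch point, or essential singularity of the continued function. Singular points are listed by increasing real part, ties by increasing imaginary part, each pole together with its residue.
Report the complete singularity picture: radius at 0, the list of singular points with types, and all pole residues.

Denominator factor (ξ - 6/7)^3: pole of order 3 at 6/7, modulus 6/7.
The radius of convergence is the smallest modulus among the singular points: 6/7.
At the order-3 pole 6/7 set g(ξ) = (ξ - (6/7))^3*f(ξ) = 11*ξ/2 - 1/4.
Order-3 pole: residue = g''(a)/2; g''(6/7) = 0, so the residue is 0.

Radius of convergence at 0: 6/7.
At 6/7: a pole of order 3; residue 0.


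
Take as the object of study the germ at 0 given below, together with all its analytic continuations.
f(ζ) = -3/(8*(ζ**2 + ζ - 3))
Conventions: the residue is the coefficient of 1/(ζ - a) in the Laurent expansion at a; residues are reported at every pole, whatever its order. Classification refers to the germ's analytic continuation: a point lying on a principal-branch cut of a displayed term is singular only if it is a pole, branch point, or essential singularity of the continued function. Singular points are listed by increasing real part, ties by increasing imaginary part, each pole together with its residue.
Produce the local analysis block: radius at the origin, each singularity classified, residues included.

Radius of convergence at 0: -1/2 + (1/2)*sqrt(13).
At -1/2 - (1/2)*sqrt(13): a pole of order 1; residue (3/104)*sqrt(13).
At -1/2 + (1/2)*sqrt(13): a pole of order 1; residue -(3/104)*sqrt(13).

Denominator factor (ζ**2 + ζ - 3): discriminant 13, real irrational roots -1/2 + (1/2)*sqrt(13) and -1/2 - (1/2)*sqrt(13); poles of order 1, moduli -1/2 + (1/2)*sqrt(13) and 1/2 + (1/2)*sqrt(13).
The radius of convergence is the smallest modulus among the singular points: -1/2 + (1/2)*sqrt(13).
The factor ζ**2 + ζ - 3 splits as (ζ - a)(ζ - a') with a = -1/2 - (1/2)*sqrt(13), a' = -1/2 + (1/2)*sqrt(13). At the order-1 pole a set g(ζ) = (ζ - a)*f(ζ) = [-3/8] / (ζ - a').
Simple pole: residue = g(a) at a = -1/2 - (1/2)*sqrt(13), which is (3/104)*sqrt(13).
The factor ζ**2 + ζ - 3 splits as (ζ - a)(ζ - a') with a = -1/2 + (1/2)*sqrt(13), a' = -1/2 - (1/2)*sqrt(13). At the order-1 pole a set g(ζ) = (ζ - a)*f(ζ) = [-3/8] / (ζ - a').
Simple pole: residue = g(a) at a = -1/2 + (1/2)*sqrt(13), which is -(3/104)*sqrt(13).
List the singular points by increasing real part (a conjugate pair: the negative imaginary part first).


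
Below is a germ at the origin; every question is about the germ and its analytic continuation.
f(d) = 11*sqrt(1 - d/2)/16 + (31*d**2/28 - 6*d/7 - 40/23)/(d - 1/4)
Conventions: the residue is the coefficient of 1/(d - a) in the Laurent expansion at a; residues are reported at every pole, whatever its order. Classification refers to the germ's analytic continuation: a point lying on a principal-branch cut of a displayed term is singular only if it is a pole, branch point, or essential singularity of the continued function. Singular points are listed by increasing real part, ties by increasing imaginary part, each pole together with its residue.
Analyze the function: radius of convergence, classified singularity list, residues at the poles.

Denominator factor (d - 1/4): pole of order 1 at 1/4, modulus 1/4.
Branch term (11/16)*sqrt(1 - d/(2)): its argument vanishes at d = 2, a square-root branch point, modulus 2.
The radius of convergence is the smallest modulus among the singular points: 1/4.
The branch term is analytic at 1/4 and contributes nothing to the residue; only the rational part matters.
At the order-1 pole 1/4 set g(d) = (d - (1/4))*(rational part) = 31*d**2/28 - 6*d/7 - 40/23.
Simple pole: residue = g(a) at a = 1/4, which is -19415/10304.
List the singular points by increasing real part (a conjugate pair: the negative imaginary part first).

Radius of convergence at 0: 1/4.
At 1/4: a pole of order 1; residue -19415/10304.
At 2: an algebraic (square-root) branch point.


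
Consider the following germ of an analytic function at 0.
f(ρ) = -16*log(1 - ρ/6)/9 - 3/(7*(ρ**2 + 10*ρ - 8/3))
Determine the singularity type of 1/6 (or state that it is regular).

Denominator factors: ρ**2 + 10*ρ - 8/3 = -35/36 at ρ = 1/6 — none vanishes.
Branch term log(1 - ρ/(6)): argument at 1/6 is 35/36, nonzero, so 1/6 is not its branch point (a point on a principal cut is still regular for the continued germ).
So the germ continues analytically to 1/6.

The point is a regular point.


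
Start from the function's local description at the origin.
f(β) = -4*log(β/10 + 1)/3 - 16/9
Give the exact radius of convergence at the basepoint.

Branch term (-4/3)*log(1 - β/(-10)): its argument vanishes at β = -10, a logarithmic branch point, modulus 10.
The radius of convergence is the smallest modulus among the singular points: 10.

The radius of convergence is 10.


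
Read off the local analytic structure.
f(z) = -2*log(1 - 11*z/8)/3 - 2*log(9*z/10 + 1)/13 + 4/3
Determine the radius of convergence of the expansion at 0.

Branch term (-2/3)*log(1 - z/(8/11)): its argument vanishes at z = 8/11, a logarithmic branch point, modulus 8/11.
Branch term (-2/13)*log(1 - z/(-10/9)): its argument vanishes at z = -10/9, a logarithmic branch point, modulus 10/9.
The radius of convergence is the smallest modulus among the singular points: 8/11.

The radius of convergence is 8/11.


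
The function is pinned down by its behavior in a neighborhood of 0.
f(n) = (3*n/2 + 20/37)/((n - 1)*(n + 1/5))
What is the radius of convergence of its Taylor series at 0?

Denominator factor (n - 1): pole of order 1 at 1, modulus 1.
Denominator factor (n + 1/5): pole of order 1 at -1/5, modulus 1/5.
The radius of convergence is the smallest modulus among the singular points: 1/5.

The radius of convergence is 1/5.


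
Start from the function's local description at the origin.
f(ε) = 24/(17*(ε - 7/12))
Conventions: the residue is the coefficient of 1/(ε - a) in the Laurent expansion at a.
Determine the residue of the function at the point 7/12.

At the order-1 pole 7/12 set g(ε) = (ε - (7/12))*f(ε) = 24/17.
Simple pole: residue = g(a) at a = 7/12, which is 24/17.

The residue is 24/17.


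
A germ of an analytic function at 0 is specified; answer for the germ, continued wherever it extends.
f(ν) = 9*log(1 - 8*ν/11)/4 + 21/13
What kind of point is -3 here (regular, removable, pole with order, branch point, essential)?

The point is a regular point.

There is no denominator, hence no pole anywhere.
Branch term log(1 - ν/(11/8)): argument at -3 is 35/11, nonzero, so -3 is not its branch point (a point on a principal cut is still regular for the continued germ).
So the germ continues analytically to -3.


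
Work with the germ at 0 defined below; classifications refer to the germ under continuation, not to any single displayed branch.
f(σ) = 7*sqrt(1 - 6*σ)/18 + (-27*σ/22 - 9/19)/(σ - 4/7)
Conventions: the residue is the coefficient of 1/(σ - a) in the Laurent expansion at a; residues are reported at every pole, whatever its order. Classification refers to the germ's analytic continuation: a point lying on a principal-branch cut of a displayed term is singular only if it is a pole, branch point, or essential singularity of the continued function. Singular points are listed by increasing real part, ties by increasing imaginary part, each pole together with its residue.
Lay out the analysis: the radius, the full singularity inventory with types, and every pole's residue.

Radius of convergence at 0: 1/6.
At 1/6: an algebraic (square-root) branch point.
At 4/7: a pole of order 1; residue -1719/1463.

Denominator factor (σ - 4/7): pole of order 1 at 4/7, modulus 4/7.
Branch term (7/18)*sqrt(1 - σ/(1/6)): its argument vanishes at σ = 1/6, a square-root branch point, modulus 1/6.
The radius of convergence is the smallest modulus among the singular points: 1/6.
The branch term is analytic at 4/7 and contributes nothing to the residue; only the rational part matters.
At the order-1 pole 4/7 set g(σ) = (σ - (4/7))*(rational part) = -27*σ/22 - 9/19.
Simple pole: residue = g(a) at a = 4/7, which is -1719/1463.
List the singular points by increasing real part (a conjugate pair: the negative imaginary part first).


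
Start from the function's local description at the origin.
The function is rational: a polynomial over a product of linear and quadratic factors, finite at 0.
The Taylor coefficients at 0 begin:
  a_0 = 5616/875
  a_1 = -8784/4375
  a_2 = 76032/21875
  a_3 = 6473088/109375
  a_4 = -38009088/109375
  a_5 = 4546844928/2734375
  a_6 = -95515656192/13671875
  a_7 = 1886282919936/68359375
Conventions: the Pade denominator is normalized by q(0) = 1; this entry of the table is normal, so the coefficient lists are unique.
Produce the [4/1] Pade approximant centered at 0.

Taylor coefficients needed (read off): a_0 = 5616/875, a_1 = -8784/4375, a_2 = 76032/21875, a_3 = 6473088/109375, a_4 = -38009088/109375, a_5 = 4546844928/2734375.
Write the denominator as Q(x) = 1 + q1*x. Requiring Q*f - P = O(x^6) with deg P <= 4 kills the coefficients of x^5..x^5 in Q*f:
  x^5: a_5 + q1*a_4 = 0, i.e. 4546844928/2734375 + (-38009088/109375)*q1 = 0.
Solving this linear system: q1 = 73091/15275.
The numerator is Q*f truncated at degree 4: P0 = a_0 = 5616/875; P1 = a_1 + q1*a_0 = 29511072/1028125; P2 = a_2 + q1*a_1 = -409753584/66828125; P3 = a_3 + q1*a_2 = 25332538752/334140625; P4 = a_4 + q1*a_3 = -107464344192/1670703125.

The Pade approximant has numerator coefficients [5616/875, 29511072/1028125, -409753584/66828125, 25332538752/334140625, -107464344192/1670703125]; denominator coefficients [1, 73091/15275].


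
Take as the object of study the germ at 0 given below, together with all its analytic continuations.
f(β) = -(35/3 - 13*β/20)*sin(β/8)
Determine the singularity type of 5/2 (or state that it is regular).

There is no denominator, hence no pole anywhere.
The factor -sin(β/8) is entire.
So the germ continues analytically to 5/2.

The point is a regular point.


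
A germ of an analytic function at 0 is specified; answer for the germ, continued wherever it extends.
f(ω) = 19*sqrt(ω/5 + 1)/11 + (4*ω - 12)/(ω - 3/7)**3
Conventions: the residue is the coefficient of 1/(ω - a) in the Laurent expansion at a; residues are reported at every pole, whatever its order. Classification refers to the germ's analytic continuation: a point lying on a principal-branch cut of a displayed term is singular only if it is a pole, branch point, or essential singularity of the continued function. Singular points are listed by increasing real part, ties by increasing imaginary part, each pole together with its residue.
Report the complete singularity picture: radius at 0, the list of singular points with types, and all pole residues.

Radius of convergence at 0: 3/7.
At -5: an algebraic (square-root) branch point.
At 3/7: a pole of order 3; residue 0.

Denominator factor (ω - 3/7)^3: pole of order 3 at 3/7, modulus 3/7.
Branch term (19/11)*sqrt(1 - ω/(-5)): its argument vanishes at ω = -5, a square-root branch point, modulus 5.
The radius of convergence is the smallest modulus among the singular points: 3/7.
The branch term is analytic at 3/7 and contributes nothing to the residue; only the rational part matters.
At the order-3 pole 3/7 set g(ω) = (ω - (3/7))^3*(rational part) = 4*ω - 12.
Order-3 pole: residue = g''(a)/2; g''(3/7) = 0, so the residue is 0.
List the singular points by increasing real part (a conjugate pair: the negative imaginary part first).


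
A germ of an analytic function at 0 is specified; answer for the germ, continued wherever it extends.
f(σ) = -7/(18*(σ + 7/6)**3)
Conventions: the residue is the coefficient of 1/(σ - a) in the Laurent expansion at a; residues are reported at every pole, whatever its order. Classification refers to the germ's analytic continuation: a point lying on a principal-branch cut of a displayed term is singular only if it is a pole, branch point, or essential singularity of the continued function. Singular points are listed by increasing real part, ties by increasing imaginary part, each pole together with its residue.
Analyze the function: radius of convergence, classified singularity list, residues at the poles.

Denominator factor (σ + 7/6)^3: pole of order 3 at -7/6, modulus 7/6.
The radius of convergence is the smallest modulus among the singular points: 7/6.
At the order-3 pole -7/6 set g(σ) = (σ - (-7/6))^3*f(σ) = -7/18.
Order-3 pole: residue = g''(a)/2; g''(-7/6) = 0, so the residue is 0.

Radius of convergence at 0: 7/6.
At -7/6: a pole of order 3; residue 0.


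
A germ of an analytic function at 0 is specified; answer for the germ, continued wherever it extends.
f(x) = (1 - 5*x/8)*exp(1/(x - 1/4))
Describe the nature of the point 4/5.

The point is a regular point.

There is no denominator, hence no pole anywhere.
The essential point of exp(1/(x - (1/4))) is 1/4, not 4/5.
So the germ continues analytically to 4/5.


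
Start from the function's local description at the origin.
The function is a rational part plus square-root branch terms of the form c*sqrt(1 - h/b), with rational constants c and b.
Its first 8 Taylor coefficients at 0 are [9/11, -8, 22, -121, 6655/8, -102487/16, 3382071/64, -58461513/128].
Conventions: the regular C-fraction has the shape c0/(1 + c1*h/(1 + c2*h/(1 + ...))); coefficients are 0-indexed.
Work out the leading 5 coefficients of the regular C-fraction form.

The regular C-fraction coefficients are [9/11, 88/9, -253/36, -99/92, 605/92].

Taylor coefficients (read off): a_0 = 9/11, a_1 = -8, a_2 = 22, a_3 = -121, a_4 = 6655/8.
c0 = a_0 = 9/11. Peel one level at a time: if S = 1 + c*h/S' with S'(0) = 1, then c is the h-coefficient of S and S' = c*h/(S - 1).
S_1 = c0/f = 1 + (88/9)*h + (5566/81)*h^2 + ...; c1 = 88/9.
S_2 = c1*h/(S_1 - 1) = 1 + (-253/36)*h + (-121/16)*h^2 + ...; c2 = -253/36.
S_3 = c2*h/(S_2 - 1) = 1 + (-99/92)*h + (59895/8464)*h^2 + ...; c3 = -99/92.
S_4 = c3*h/(S_3 - 1) = 1 + (605/92)*h + ...; c4 = 605/92.


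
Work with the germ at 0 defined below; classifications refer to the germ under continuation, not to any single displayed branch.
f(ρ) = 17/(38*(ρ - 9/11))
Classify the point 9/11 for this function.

The denominator factor ρ - 9/11 vanishes at 9/11 and appears to the power 1; the numerator there equals 17/38, nonzero, and no other factor vanishes.
Hence a pole whose order is the multiplicity, 1.

The point is a pole of order 1.


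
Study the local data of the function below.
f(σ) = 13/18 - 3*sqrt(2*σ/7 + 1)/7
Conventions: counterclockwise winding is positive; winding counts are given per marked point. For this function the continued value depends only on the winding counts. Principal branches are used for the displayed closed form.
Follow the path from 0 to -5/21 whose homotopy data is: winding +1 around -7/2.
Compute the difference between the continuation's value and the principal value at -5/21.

The rational part is single-valued and drops out of the difference; each branch term changes only by its own monodromy.
(-3/7)*sqrt(1 - σ/(-7/2)): winding +1 is odd, the square root flips sign, contributing -2*(-3/7)*sqrt(1 - (-5/21)/(-7/2)) = -2*(-3/7)*sqrt(137/147) = (2/49)*sqrt(411).
Summing the contributions at σ = -5/21 gives (2/49)*sqrt(411).

Continued minus principal equals (2/49)*sqrt(411).


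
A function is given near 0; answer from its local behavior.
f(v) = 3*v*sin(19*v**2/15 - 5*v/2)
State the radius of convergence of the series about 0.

The radius of convergence is infinite.

The factor sin(19*v**2/15 - 5*v/2) is entire and contributes no finite singular point.
The polynomial part has no poles.
No finite singular points: the Taylor series at 0 converges everywhere.


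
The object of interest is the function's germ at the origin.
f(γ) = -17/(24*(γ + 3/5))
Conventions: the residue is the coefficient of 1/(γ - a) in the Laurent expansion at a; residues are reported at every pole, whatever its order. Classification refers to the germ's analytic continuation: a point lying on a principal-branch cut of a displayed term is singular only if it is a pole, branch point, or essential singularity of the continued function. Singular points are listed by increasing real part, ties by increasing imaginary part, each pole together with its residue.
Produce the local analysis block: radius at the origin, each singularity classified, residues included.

Radius of convergence at 0: 3/5.
At -3/5: a pole of order 1; residue -17/24.

Denominator factor (γ + 3/5): pole of order 1 at -3/5, modulus 3/5.
The radius of convergence is the smallest modulus among the singular points: 3/5.
At the order-1 pole -3/5 set g(γ) = (γ - (-3/5))*f(γ) = -17/24.
Simple pole: residue = g(a) at a = -3/5, which is -17/24.


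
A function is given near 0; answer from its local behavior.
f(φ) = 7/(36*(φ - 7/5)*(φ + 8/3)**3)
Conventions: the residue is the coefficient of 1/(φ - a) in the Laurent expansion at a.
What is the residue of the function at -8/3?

At the order-3 pole -8/3 set g(φ) = (φ - (-8/3))^3*f(φ) = 7/(36*(φ - 7/5)).
Order-3 pole: residue = g''(a)/2; g''(-8/3) = -2625/453962, so the residue is -2625/907924.

The residue is -2625/907924.


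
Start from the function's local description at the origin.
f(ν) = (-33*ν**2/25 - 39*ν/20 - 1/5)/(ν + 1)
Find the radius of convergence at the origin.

Denominator factor (ν + 1): pole of order 1 at -1, modulus 1.
The radius of convergence is the smallest modulus among the singular points: 1.

The radius of convergence is 1.


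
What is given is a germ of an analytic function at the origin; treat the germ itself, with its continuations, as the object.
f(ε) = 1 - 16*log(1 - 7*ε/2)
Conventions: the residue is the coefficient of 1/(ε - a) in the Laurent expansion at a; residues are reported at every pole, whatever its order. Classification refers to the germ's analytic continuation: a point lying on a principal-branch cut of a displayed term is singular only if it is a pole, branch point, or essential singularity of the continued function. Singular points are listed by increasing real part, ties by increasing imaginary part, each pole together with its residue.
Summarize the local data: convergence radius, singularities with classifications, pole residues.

Radius of convergence at 0: 2/7.
At 2/7: a logarithmic branch point.

Branch term (-16)*log(1 - ε/(2/7)): its argument vanishes at ε = 2/7, a logarithmic branch point, modulus 2/7.
The radius of convergence is the smallest modulus among the singular points: 2/7.


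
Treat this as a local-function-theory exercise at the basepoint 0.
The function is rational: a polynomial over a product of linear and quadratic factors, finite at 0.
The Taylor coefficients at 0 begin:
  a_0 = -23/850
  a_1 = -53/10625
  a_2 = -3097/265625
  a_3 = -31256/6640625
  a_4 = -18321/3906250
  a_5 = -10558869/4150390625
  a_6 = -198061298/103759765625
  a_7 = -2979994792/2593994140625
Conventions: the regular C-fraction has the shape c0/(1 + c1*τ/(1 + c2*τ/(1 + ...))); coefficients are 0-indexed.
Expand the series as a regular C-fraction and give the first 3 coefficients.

Taylor coefficients (read off): a_0 = -23/850, a_1 = -53/10625, a_2 = -3097/265625.
c0 = a_0 = -23/850. Peel one level at a time: if S = 1 + c*τ/S' with S'(0) = 1, then c is the τ-coefficient of S and S' = c*τ/(S - 1).
S_1 = c0/f = 1 + (-106/575)*τ + (-131226/330625)*τ^2 + ...; c1 = -106/575.
S_2 = c1*τ/(S_1 - 1) = 1 + (-65613/30475)*τ + ...; c2 = -65613/30475.

The regular C-fraction coefficients are [-23/850, -106/575, -65613/30475].


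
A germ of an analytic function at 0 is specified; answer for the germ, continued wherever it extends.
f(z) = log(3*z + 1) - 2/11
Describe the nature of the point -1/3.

The term (1)*log(1 - z/(-1/3)) has argument 1 - -1/3/(-1/3) = 0 at -1/3: a logarithmic (infinitely-sheeted) branch point; the remaining terms are analytic or single-valued there.

The point is a logarithmic branch point.


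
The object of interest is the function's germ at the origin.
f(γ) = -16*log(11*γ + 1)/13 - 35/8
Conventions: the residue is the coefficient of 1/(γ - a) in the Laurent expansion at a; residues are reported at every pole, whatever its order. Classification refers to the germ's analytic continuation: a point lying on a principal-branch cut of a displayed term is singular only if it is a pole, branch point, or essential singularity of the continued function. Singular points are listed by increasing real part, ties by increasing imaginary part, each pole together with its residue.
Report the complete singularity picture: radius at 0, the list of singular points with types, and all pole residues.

Radius of convergence at 0: 1/11.
At -1/11: a logarithmic branch point.

Branch term (-16/13)*log(1 - γ/(-1/11)): its argument vanishes at γ = -1/11, a logarithmic branch point, modulus 1/11.
The radius of convergence is the smallest modulus among the singular points: 1/11.


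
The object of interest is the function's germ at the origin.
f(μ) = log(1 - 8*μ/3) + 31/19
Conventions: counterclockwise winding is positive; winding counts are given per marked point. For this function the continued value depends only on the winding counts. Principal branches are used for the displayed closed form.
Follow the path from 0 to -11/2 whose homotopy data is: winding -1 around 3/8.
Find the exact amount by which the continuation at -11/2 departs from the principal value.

Continued minus principal equals -(2)*pi*i.

The rational part is single-valued and drops out of the difference; each branch term changes only by its own monodromy.
(1)*log(1 - μ/(3/8)): each positive loop around 3/8 adds 2*pi*i to the log, so winding -1 contributes (1)*(-1)*2*pi*i = -(2)*pi*i.
Summing the contributions at μ = -11/2 gives -(2)*pi*i.


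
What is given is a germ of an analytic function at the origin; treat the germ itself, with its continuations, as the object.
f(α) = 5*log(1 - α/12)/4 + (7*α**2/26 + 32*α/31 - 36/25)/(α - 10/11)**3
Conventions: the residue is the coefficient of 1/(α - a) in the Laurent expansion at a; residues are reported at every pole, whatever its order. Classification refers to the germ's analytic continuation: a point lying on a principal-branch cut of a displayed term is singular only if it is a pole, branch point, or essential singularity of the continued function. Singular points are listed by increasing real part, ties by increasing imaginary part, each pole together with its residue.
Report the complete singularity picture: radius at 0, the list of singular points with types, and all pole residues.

Radius of convergence at 0: 10/11.
At 10/11: a pole of order 3; residue 7/26.
At 12: a logarithmic branch point.

Denominator factor (α - 10/11)^3: pole of order 3 at 10/11, modulus 10/11.
Branch term (5/4)*log(1 - α/(12)): its argument vanishes at α = 12, a logarithmic branch point, modulus 12.
The radius of convergence is the smallest modulus among the singular points: 10/11.
The branch term is analytic at 10/11 and contributes nothing to the residue; only the rational part matters.
At the order-3 pole 10/11 set g(α) = (α - (10/11))^3*(rational part) = 7*α**2/26 + 32*α/31 - 36/25.
Order-3 pole: residue = g''(a)/2; g''(10/11) = 7/13, so the residue is 7/26.
List the singular points by increasing real part (a conjugate pair: the negative imaginary part first).


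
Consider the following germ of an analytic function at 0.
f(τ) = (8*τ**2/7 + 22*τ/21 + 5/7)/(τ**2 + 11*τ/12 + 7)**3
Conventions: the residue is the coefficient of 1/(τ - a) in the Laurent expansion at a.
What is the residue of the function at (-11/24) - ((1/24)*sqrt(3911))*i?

The factor τ**2 + 11*τ/12 + 7 splits as (τ - a)(τ - a') with a = (-11/24) - ((1/24)*sqrt(3911))*i, a' = (-11/24) + ((1/24)*sqrt(3911))*i. At the order-3 pole a set g(τ) = (τ - a)^3*f(τ) = [8*τ**2/7 + 22*τ/21 + 5/7] / (τ - a')^3.
Order-3 pole: residue = g''(a)/2; g''((-11/24) - ((1/24)*sqrt(3911))*i) = ((63977472/418756429217)*sqrt(3911))*i, so the residue is ((31988736/418756429217)*sqrt(3911))*i.

The residue is ((31988736/418756429217)*sqrt(3911))*i.


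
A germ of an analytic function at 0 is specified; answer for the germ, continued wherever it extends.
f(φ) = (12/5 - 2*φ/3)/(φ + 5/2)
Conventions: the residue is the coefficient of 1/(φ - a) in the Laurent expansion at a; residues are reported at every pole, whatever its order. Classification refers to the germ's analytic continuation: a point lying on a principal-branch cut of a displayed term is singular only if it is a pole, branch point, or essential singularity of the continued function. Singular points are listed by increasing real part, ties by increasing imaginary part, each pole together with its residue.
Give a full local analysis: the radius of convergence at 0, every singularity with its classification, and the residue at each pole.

Denominator factor (φ + 5/2): pole of order 1 at -5/2, modulus 5/2.
The radius of convergence is the smallest modulus among the singular points: 5/2.
At the order-1 pole -5/2 set g(φ) = (φ - (-5/2))*f(φ) = 12/5 - 2*φ/3.
Simple pole: residue = g(a) at a = -5/2, which is 61/15.

Radius of convergence at 0: 5/2.
At -5/2: a pole of order 1; residue 61/15.


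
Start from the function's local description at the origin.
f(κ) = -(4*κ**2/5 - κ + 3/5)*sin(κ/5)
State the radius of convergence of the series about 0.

The factor -sin(κ/5) is entire and contributes no finite singular point.
The polynomial part has no poles.
No finite singular points: the Taylor series at 0 converges everywhere.

The radius of convergence is infinite.


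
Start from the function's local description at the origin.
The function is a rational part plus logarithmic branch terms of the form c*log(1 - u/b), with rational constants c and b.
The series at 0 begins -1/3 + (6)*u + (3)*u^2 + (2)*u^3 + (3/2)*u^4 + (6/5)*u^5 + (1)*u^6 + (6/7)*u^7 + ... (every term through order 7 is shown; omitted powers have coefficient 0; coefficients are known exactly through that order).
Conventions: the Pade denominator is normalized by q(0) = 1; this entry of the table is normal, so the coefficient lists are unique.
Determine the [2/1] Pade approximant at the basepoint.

The Pade approximant has numerator coefficients [-1/3, 56/9, -1]; denominator coefficients [1, -2/3].

Taylor coefficients needed (read off): a_0 = -1/3, a_1 = 6, a_2 = 3, a_3 = 2.
Write the denominator as Q(u) = 1 + q1*u. Requiring Q*f - P = O(u^4) with deg P <= 2 kills the coefficients of u^3..u^3 in Q*f:
  u^3: a_3 + q1*a_2 = 0, i.e. 2 + (3)*q1 = 0.
Solving this linear system: q1 = -2/3.
The numerator is Q*f truncated at degree 2: P0 = a_0 = -1/3; P1 = a_1 + q1*a_0 = 56/9; P2 = a_2 + q1*a_1 = -1.


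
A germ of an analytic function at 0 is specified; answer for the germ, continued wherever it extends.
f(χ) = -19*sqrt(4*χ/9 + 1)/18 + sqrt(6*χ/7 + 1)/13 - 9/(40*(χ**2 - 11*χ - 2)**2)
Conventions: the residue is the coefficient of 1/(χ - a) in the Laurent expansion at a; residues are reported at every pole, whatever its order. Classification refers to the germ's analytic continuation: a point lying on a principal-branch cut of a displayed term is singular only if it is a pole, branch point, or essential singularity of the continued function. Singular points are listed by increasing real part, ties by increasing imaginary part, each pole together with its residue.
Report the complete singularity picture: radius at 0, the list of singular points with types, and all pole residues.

Denominator factor (χ**2 - 11*χ - 2)^2: discriminant 129, real irrational roots 11/2 + (1/2)*sqrt(129) and 11/2 - (1/2)*sqrt(129); poles of order 2, moduli 11/2 + (1/2)*sqrt(129) and -11/2 + (1/2)*sqrt(129).
Branch term (1/13)*sqrt(1 - χ/(-7/6)): its argument vanishes at χ = -7/6, a square-root branch point, modulus 7/6.
Branch term (-19/18)*sqrt(1 - χ/(-9/4)): its argument vanishes at χ = -9/4, a square-root branch point, modulus 9/4.
The radius of convergence is the smallest modulus among the singular points: -11/2 + (1/2)*sqrt(129).
The branch terms are analytic at 11/2 - (1/2)*sqrt(129) and contribute nothing to the residue; only the rational part matters.
The factor χ**2 - 11*χ - 2 splits as (χ - a)(χ - a') with a = 11/2 - (1/2)*sqrt(129), a' = 11/2 + (1/2)*sqrt(129). At the order-2 pole a set g(χ) = (χ - a)^2*(rational part) = [-9/40] / (χ - a')^2.
Order-2 pole: residue = g'(a); g'(11/2 - (1/2)*sqrt(129)) = -(1/36980)*sqrt(129), so the residue is -(1/36980)*sqrt(129).
The branch terms are analytic at 11/2 + (1/2)*sqrt(129) and contribute nothing to the residue; only the rational part matters.
The factor χ**2 - 11*χ - 2 splits as (χ - a)(χ - a') with a = 11/2 + (1/2)*sqrt(129), a' = 11/2 - (1/2)*sqrt(129). At the order-2 pole a set g(χ) = (χ - a)^2*(rational part) = [-9/40] / (χ - a')^2.
Order-2 pole: residue = g'(a); g'(11/2 + (1/2)*sqrt(129)) = (1/36980)*sqrt(129), so the residue is (1/36980)*sqrt(129).
List the singular points by increasing real part (a conjugate pair: the negative imaginary part first).

Radius of convergence at 0: -11/2 + (1/2)*sqrt(129).
At -9/4: an algebraic (square-root) branch point.
At -7/6: an algebraic (square-root) branch point.
At 11/2 - (1/2)*sqrt(129): a pole of order 2; residue -(1/36980)*sqrt(129).
At 11/2 + (1/2)*sqrt(129): a pole of order 2; residue (1/36980)*sqrt(129).


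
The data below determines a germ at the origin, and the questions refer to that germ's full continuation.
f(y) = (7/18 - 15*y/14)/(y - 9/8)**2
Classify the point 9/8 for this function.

The denominator factor y - 9/8 vanishes at 9/8 and appears to the power 2; the numerator there equals -823/1008, nonzero, and no other factor vanishes.
Hence a pole whose order is the multiplicity, 2.

The point is a pole of order 2.


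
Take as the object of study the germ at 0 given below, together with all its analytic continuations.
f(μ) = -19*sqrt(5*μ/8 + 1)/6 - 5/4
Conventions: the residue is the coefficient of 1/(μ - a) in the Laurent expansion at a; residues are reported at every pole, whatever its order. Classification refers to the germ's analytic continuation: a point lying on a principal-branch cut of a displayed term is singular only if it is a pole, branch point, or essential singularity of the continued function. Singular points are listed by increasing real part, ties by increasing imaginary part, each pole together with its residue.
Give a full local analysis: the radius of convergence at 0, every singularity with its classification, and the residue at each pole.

Branch term (-19/6)*sqrt(1 - μ/(-8/5)): its argument vanishes at μ = -8/5, a square-root branch point, modulus 8/5.
The radius of convergence is the smallest modulus among the singular points: 8/5.

Radius of convergence at 0: 8/5.
At -8/5: an algebraic (square-root) branch point.


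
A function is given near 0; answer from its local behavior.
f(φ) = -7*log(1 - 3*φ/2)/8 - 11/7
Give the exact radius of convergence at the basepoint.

Branch term (-7/8)*log(1 - φ/(2/3)): its argument vanishes at φ = 2/3, a logarithmic branch point, modulus 2/3.
The radius of convergence is the smallest modulus among the singular points: 2/3.

The radius of convergence is 2/3.


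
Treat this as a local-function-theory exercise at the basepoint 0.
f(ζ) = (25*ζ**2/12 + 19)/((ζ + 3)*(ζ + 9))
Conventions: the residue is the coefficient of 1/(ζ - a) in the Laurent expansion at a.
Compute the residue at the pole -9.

The residue is -751/24.

At the order-1 pole -9 set g(ζ) = (ζ - (-9))*f(ζ) = (25*ζ**2/12 + 19)/(ζ + 3).
Simple pole: residue = g(a) at a = -9, which is -751/24.


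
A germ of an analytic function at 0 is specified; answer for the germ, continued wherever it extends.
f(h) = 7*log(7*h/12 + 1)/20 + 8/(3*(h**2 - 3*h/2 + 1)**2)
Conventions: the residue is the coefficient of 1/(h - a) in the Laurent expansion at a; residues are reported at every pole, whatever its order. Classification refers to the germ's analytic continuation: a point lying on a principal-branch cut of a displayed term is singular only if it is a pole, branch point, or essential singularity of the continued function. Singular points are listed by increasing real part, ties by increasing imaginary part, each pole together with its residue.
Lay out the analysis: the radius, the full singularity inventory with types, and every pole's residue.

Denominator factor (h**2 - 3*h/2 + 1)^2: discriminant -7/4, complex-conjugate roots (3/4) + ((1/4)*sqrt(7))*i and (3/4) - ((1/4)*sqrt(7))*i; poles of order 2, moduli 1 and 1.
Branch term (7/20)*log(1 - h/(-12/7)): its argument vanishes at h = -12/7, a logarithmic branch point, modulus 12/7.
The radius of convergence is the smallest modulus among the singular points: 1.
The branch term is analytic at (3/4) - ((1/4)*sqrt(7))*i and contributes nothing to the residue; only the rational part matters.
The factor h**2 - 3*h/2 + 1 splits as (h - a)(h - a') with a = (3/4) - ((1/4)*sqrt(7))*i, a' = (3/4) + ((1/4)*sqrt(7))*i. At the order-2 pole a set g(h) = (h - a)^2*(rational part) = [8/3] / (h - a')^2.
Order-2 pole: residue = g'(a); g'((3/4) - ((1/4)*sqrt(7))*i) = ((128/147)*sqrt(7))*i, so the residue is ((128/147)*sqrt(7))*i.
The branch term is analytic at (3/4) + ((1/4)*sqrt(7))*i and contributes nothing to the residue; only the rational part matters.
The factor h**2 - 3*h/2 + 1 splits as (h - a)(h - a') with a = (3/4) + ((1/4)*sqrt(7))*i, a' = (3/4) - ((1/4)*sqrt(7))*i. At the order-2 pole a set g(h) = (h - a)^2*(rational part) = [8/3] / (h - a')^2.
Order-2 pole: residue = g'(a); g'((3/4) + ((1/4)*sqrt(7))*i) = -((128/147)*sqrt(7))*i, so the residue is -((128/147)*sqrt(7))*i.
List the singular points by increasing real part (a conjugate pair: the negative imaginary part first).

Radius of convergence at 0: 1.
At -12/7: a logarithmic branch point.
At (3/4) - ((1/4)*sqrt(7))*i: a pole of order 2; residue ((128/147)*sqrt(7))*i.
At (3/4) + ((1/4)*sqrt(7))*i: a pole of order 2; residue -((128/147)*sqrt(7))*i.
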